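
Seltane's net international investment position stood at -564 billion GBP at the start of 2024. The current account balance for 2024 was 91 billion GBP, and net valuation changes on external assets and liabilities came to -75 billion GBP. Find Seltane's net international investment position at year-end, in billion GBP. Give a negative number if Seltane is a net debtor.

-548

Change in NIIP = current account + net valuation change = 91 + (-75) = 16
End-of-year NIIP = -564 + 16 = -548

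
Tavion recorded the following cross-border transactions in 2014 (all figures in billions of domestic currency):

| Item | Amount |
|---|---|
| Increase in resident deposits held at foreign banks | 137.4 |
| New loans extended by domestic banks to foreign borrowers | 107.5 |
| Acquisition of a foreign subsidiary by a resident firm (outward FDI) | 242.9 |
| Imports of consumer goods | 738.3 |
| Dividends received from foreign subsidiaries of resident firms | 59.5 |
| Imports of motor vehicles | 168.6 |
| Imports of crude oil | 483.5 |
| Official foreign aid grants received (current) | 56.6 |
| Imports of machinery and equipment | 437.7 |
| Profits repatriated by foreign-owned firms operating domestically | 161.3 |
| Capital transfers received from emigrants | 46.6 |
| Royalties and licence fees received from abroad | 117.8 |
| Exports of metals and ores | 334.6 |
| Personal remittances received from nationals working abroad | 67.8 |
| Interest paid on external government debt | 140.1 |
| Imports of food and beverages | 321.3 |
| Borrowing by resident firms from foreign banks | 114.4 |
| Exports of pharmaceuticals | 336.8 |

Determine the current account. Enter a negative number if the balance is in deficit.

-1477.7

Goods: -483.5 - 738.3 - 168.6 + 334.6 - 321.3 + 336.8 - 437.7 = -1478.0
Services: 117.8
Primary income: 59.5 - 140.1 - 161.3 = -241.9
Secondary income: 67.8 + 56.6 = 124.4
Current account = (-1478.0) + 117.8 + (-241.9) + 124.4 = -1477.7
(Excluded from the current account — financial account: increase in resident deposits held at foreign banks 137.4, new loans extended by domestic banks to foreign borrowers 107.5, acquisition of a foreign subsidiary by a resident firm (outward FDI) 242.9, borrowing by resident firms from foreign banks 114.4; capital account: capital transfers received from emigrants 46.6.)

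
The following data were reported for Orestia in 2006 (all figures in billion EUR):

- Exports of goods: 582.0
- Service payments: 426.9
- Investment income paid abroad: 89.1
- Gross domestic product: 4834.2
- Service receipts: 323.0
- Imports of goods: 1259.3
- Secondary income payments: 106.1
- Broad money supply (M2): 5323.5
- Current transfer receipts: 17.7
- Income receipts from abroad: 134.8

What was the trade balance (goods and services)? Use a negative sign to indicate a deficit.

Goods balance = 582.0 - 1259.3 = -677.3
Services balance = 323.0 - 426.9 = -103.9
Trade balance (goods + services) = -677.3 + (-103.9) = -781.2

-781.2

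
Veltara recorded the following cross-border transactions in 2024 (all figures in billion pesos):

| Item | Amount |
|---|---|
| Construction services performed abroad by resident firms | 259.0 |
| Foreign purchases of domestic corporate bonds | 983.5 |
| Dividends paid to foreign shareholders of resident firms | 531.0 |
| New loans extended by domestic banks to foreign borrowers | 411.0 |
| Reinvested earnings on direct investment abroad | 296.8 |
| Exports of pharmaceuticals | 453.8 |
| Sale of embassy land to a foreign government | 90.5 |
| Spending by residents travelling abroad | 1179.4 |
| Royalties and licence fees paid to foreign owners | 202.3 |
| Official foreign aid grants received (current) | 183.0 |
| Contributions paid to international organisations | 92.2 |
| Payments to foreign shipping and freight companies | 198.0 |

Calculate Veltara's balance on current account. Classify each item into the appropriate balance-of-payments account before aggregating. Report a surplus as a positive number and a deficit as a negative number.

Goods: 453.8
Services: -1179.4 - 198.0 - 202.3 + 259.0 = -1320.7
Primary income: -531.0 + 296.8 = -234.2
Secondary income: -92.2 + 183.0 = 90.8
Current account = 453.8 + (-1320.7) + (-234.2) + 90.8 = -1010.3
(Excluded from the current account — financial account: foreign purchases of domestic corporate bonds 983.5, new loans extended by domestic banks to foreign borrowers 411.0; capital account: sale of embassy land to a foreign government 90.5.)

-1010.3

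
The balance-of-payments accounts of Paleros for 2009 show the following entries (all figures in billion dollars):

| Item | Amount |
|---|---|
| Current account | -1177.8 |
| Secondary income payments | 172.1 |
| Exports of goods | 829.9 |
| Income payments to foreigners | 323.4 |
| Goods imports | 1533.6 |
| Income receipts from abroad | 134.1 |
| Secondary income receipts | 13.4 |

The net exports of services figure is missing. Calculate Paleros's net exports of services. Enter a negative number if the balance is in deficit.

Current account = goods balance + services balance + net primary income + net secondary income
Sum of the known components = -1051.7
Net exports of services = CA - (known components) = -1177.8 - (-1051.7) = -126.1

-126.1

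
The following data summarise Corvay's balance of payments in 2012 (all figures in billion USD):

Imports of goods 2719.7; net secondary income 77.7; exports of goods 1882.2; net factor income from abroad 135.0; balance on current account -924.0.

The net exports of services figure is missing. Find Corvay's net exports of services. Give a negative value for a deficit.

Current account = goods balance + services balance + net primary income + net secondary income
Sum of the known components = -624.8
Net exports of services = CA - (known components) = -924.0 - (-624.8) = -299.2

-299.2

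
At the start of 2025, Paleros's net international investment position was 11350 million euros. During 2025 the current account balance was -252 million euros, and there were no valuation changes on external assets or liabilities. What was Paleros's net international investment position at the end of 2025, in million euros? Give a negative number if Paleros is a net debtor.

With no valuation effects, change in NIIP = current account = -252
End-of-year NIIP = 11350 + (-252) = 11098

11098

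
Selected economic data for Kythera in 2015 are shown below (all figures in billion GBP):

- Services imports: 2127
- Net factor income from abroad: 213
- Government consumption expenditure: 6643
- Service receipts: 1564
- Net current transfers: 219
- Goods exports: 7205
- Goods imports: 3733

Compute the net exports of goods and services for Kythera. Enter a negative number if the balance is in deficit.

Goods balance = 7205 - 3733 = 3472
Services balance = 1564 - 2127 = -563
Trade balance (goods + services) = 3472 + (-563) = 2909

2909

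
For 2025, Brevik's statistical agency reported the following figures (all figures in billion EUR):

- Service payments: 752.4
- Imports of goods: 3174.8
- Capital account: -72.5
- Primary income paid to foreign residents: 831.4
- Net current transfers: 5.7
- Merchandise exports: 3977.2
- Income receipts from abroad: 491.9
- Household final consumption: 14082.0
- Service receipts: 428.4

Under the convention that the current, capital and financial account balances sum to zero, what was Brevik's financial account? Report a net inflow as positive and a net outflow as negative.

-72.1

Goods balance = 3977.2 - 3174.8 = 802.4
Services balance = 428.4 - 752.4 = -324.0
Trade balance (goods + services) = 802.4 + (-324.0) = 478.4
Net primary income = 491.9 - 831.4 = -339.5
Net secondary income = 5.7
Current account = 478.4 + (-339.5) + 5.7 = 144.6
Financial account = -(144.6 + (-72.5)) = -72.1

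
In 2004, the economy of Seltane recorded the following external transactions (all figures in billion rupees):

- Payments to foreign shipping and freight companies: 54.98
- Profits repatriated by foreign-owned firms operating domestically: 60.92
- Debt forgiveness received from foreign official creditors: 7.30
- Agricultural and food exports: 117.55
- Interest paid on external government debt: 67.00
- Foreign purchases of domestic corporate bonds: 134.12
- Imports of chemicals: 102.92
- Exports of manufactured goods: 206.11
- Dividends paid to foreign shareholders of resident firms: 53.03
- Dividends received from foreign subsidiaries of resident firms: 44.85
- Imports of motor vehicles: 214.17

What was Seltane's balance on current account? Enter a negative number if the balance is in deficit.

-184.51

Goods: -214.17 + 206.11 - 102.92 + 117.55 = 6.57
Services: -54.98
Primary income: -60.92 + 44.85 - 67.00 - 53.03 = -136.10
Current account = 6.57 + (-54.98) + (-136.10) = -184.51
(Excluded from the current account — capital account: debt forgiveness received from foreign official creditors 7.30; financial account: foreign purchases of domestic corporate bonds 134.12.)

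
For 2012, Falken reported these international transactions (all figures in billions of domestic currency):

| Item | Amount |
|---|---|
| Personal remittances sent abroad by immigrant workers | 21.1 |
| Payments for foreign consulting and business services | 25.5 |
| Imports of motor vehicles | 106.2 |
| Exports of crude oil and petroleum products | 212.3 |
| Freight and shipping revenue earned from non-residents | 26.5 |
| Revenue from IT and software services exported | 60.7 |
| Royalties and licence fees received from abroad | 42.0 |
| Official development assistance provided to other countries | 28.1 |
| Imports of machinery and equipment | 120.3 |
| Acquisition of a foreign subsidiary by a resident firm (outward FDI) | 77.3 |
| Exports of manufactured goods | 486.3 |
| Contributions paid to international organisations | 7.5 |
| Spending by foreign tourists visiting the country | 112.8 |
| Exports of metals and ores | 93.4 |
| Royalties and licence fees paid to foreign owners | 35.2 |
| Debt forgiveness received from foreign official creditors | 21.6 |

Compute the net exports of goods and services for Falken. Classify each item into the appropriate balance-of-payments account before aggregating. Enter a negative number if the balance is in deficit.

Goods: -106.2 + 212.3 - 120.3 + 486.3 + 93.4 = 565.5
Services: 60.7 - 35.2 + 112.8 + 26.5 + 42.0 - 25.5 = 181.3
Trade balance = 565.5 + 181.3 = 746.8
(Excluded from the trade balance — secondary income: personal remittances sent abroad by immigrant workers 21.1, official development assistance provided to other countries 28.1, contributions paid to international organisations 7.5; financial account: acquisition of a foreign subsidiary by a resident firm (outward FDI) 77.3; capital account: debt forgiveness received from foreign official creditors 21.6.)

746.8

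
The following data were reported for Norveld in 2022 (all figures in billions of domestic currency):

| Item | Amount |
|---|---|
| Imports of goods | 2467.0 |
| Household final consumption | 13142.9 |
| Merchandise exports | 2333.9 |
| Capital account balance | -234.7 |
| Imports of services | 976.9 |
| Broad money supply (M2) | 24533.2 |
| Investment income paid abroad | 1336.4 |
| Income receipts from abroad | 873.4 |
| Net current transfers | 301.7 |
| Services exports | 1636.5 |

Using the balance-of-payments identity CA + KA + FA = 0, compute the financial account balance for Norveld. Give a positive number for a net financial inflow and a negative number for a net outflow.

Goods balance = 2333.9 - 2467.0 = -133.1
Services balance = 1636.5 - 976.9 = 659.6
Trade balance (goods + services) = -133.1 + 659.6 = 526.5
Net primary income = 873.4 - 1336.4 = -463.0
Net secondary income = 301.7
Current account = 526.5 + (-463.0) + 301.7 = 365.2
Financial account = -(365.2 + (-234.7)) = -130.5

-130.5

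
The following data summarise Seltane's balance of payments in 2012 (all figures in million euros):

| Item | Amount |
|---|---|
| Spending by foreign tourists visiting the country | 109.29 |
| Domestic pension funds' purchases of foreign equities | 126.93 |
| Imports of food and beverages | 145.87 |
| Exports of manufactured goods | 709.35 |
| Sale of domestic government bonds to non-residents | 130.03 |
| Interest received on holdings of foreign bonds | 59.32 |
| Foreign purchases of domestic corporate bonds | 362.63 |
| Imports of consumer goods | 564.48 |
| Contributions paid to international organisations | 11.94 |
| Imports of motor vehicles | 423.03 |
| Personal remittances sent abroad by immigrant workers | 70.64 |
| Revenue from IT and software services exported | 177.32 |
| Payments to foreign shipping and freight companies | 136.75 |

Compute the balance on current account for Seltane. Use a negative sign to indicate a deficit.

Goods: -145.87 - 423.03 - 564.48 + 709.35 = -424.03
Services: 177.32 + 109.29 - 136.75 = 149.86
Primary income: 59.32
Secondary income: -11.94 - 70.64 = -82.58
Current account = (-424.03) + 149.86 + 59.32 + (-82.58) = -297.43
(Excluded from the current account — financial account: domestic pension funds' purchases of foreign equities 126.93, sale of domestic government bonds to non-residents 130.03, foreign purchases of domestic corporate bonds 362.63.)

-297.43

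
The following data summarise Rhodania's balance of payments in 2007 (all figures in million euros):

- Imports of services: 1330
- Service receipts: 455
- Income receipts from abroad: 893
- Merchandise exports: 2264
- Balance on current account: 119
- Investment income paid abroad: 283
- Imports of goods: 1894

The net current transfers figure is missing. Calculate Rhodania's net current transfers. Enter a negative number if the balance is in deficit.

14

Current account = goods balance + services balance + net primary income + net secondary income
Sum of the known components = 105
Net current transfers = CA - (known components) = 119 - 105 = 14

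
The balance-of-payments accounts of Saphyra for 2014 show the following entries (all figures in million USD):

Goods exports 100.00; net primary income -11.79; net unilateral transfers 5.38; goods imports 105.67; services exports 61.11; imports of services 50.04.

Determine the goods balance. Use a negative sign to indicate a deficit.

-5.67

Goods balance = 100.00 - 105.67 = -5.67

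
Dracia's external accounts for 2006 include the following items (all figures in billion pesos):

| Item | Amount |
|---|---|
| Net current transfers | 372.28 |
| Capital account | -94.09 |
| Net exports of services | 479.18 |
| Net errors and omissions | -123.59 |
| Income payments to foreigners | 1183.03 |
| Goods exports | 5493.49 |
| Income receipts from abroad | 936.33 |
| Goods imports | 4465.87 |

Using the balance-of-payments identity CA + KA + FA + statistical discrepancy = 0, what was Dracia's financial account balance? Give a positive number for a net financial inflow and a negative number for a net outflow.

-1414.70

Goods balance = 5493.49 - 4465.87 = 1027.62
Services balance = 479.18
Trade balance (goods + services) = 1027.62 + 479.18 = 1506.80
Net primary income = 936.33 - 1183.03 = -246.70
Net secondary income = 372.28
Current account = 1506.80 + (-246.70) + 372.28 = 1632.38
Financial account = -(1632.38 + (-94.09) + (-123.59)) = -1414.70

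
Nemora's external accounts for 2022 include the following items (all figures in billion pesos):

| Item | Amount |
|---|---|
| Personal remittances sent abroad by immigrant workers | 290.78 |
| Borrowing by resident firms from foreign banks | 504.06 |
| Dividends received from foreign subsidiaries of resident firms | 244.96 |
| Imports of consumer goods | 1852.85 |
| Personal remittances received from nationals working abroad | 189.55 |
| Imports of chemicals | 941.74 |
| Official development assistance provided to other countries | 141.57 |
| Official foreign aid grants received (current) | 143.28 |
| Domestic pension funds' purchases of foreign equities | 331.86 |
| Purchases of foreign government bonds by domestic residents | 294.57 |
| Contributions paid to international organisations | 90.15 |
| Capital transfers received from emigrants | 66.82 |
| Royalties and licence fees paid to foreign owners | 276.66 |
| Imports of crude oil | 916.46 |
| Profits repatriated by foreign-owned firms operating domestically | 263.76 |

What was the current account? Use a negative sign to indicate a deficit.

Goods: -1852.85 - 916.46 - 941.74 = -3711.05
Services: -276.66
Primary income: -263.76 + 244.96 = -18.80
Secondary income: -290.78 + 143.28 - 90.15 - 141.57 + 189.55 = -189.67
Current account = (-3711.05) + (-276.66) + (-18.80) + (-189.67) = -4196.18
(Excluded from the current account — financial account: borrowing by resident firms from foreign banks 504.06, domestic pension funds' purchases of foreign equities 331.86, purchases of foreign government bonds by domestic residents 294.57; capital account: capital transfers received from emigrants 66.82.)

-4196.18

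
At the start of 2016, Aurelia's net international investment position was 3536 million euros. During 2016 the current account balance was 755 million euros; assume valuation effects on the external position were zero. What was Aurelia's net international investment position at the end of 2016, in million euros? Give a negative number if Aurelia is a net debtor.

With no valuation effects, change in NIIP = current account = 755
End-of-year NIIP = 3536 + 755 = 4291

4291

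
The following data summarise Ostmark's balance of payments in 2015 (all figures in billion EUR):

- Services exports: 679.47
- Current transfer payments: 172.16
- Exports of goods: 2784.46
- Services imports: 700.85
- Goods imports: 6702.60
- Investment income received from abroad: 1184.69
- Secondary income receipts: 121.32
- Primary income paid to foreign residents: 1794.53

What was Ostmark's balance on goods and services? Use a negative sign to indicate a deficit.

-3939.52

Goods balance = 2784.46 - 6702.60 = -3918.14
Services balance = 679.47 - 700.85 = -21.38
Trade balance (goods + services) = -3918.14 + (-21.38) = -3939.52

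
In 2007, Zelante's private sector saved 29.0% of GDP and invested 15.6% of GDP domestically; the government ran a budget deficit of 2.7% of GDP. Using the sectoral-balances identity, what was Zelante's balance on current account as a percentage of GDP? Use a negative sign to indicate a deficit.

By the sectoral-balances identity, CA = (S_private - I) + (T - G).
Private balance = 29.0 - 15.6 = 13.4
Government balance (T - G) = -2.7
CA = 13.4 + (-2.7) = 10.7

10.7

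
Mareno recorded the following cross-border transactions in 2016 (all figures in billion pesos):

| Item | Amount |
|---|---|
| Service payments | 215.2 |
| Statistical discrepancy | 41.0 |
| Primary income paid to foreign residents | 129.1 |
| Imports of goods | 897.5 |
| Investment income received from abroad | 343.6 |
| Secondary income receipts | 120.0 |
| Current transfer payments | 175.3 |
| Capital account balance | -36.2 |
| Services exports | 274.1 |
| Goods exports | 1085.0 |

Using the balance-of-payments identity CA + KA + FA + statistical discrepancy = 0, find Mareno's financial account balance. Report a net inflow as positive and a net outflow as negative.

-410.4

Goods balance = 1085.0 - 897.5 = 187.5
Services balance = 274.1 - 215.2 = 58.9
Trade balance (goods + services) = 187.5 + 58.9 = 246.4
Net primary income = 343.6 - 129.1 = 214.5
Net secondary income = 120.0 - 175.3 = -55.3
Current account = 246.4 + 214.5 + (-55.3) = 405.6
Financial account = -(405.6 + (-36.2) + 41.0) = -410.4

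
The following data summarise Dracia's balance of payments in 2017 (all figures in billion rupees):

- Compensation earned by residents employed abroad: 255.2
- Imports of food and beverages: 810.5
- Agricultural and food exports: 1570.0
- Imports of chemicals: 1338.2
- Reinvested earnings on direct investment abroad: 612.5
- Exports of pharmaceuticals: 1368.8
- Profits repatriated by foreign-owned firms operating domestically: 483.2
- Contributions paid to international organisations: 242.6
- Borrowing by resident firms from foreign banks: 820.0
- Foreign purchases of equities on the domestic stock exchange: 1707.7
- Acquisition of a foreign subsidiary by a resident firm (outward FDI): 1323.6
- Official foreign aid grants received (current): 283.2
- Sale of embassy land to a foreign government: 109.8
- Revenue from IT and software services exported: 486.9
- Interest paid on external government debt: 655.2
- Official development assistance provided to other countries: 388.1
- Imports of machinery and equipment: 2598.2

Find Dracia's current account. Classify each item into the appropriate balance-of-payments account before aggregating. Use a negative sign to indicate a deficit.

Goods: 1368.8 - 2598.2 - 810.5 + 1570.0 - 1338.2 = -1808.1
Services: 486.9
Primary income: 255.2 - 655.2 - 483.2 + 612.5 = -270.7
Secondary income: 283.2 - 242.6 - 388.1 = -347.5
Current account = (-1808.1) + 486.9 + (-270.7) + (-347.5) = -1939.4
(Excluded from the current account — financial account: borrowing by resident firms from foreign banks 820.0, foreign purchases of equities on the domestic stock exchange 1707.7, acquisition of a foreign subsidiary by a resident firm (outward FDI) 1323.6; capital account: sale of embassy land to a foreign government 109.8.)

-1939.4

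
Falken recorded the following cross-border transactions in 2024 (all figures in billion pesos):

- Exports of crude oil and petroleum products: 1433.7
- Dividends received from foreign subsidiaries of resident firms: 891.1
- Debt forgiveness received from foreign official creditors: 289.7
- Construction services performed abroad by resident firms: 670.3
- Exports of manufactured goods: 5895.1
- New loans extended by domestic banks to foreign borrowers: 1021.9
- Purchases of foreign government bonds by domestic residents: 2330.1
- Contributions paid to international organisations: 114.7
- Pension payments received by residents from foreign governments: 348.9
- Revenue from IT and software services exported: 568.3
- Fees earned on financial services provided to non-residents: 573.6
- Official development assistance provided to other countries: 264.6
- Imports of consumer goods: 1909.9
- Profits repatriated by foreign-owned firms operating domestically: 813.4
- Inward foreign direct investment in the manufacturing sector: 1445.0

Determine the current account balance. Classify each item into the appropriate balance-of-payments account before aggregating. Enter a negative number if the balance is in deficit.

Goods: 1433.7 + 5895.1 - 1909.9 = 5418.9
Services: 670.3 + 573.6 + 568.3 = 1812.2
Primary income: -813.4 + 891.1 = 77.7
Secondary income: 348.9 - 264.6 - 114.7 = -30.4
Current account = 5418.9 + 1812.2 + 77.7 + (-30.4) = 7278.4
(Excluded from the current account — capital account: debt forgiveness received from foreign official creditors 289.7; financial account: new loans extended by domestic banks to foreign borrowers 1021.9, purchases of foreign government bonds by domestic residents 2330.1, inward foreign direct investment in the manufacturing sector 1445.0.)

7278.4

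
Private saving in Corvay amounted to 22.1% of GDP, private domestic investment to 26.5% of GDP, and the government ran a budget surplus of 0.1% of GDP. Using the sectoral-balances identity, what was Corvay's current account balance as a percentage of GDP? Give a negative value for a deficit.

-4.3

By the sectoral-balances identity, CA = (S_private - I) + (T - G).
Private balance = 22.1 - 26.5 = -4.4
Government balance (T - G) = 0.1
CA = -4.4 + 0.1 = -4.3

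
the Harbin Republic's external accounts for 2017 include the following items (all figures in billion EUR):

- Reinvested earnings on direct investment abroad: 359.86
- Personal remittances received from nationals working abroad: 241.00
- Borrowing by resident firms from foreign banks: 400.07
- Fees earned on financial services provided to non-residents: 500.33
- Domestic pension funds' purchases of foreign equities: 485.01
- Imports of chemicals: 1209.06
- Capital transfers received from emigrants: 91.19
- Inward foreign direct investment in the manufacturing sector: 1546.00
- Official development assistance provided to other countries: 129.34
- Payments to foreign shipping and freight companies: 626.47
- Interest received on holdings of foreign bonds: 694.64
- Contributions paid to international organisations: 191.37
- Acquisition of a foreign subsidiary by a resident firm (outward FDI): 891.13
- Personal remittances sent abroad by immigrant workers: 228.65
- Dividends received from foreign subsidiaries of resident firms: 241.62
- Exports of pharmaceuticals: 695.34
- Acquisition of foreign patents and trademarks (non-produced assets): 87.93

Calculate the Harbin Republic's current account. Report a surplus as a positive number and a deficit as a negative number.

347.90

Goods: -1209.06 + 695.34 = -513.72
Services: -626.47 + 500.33 = -126.14
Primary income: 241.62 + 694.64 + 359.86 = 1296.12
Secondary income: 241.00 - 191.37 - 129.34 - 228.65 = -308.36
Current account = (-513.72) + (-126.14) + 1296.12 + (-308.36) = 347.90
(Excluded from the current account — financial account: borrowing by resident firms from foreign banks 400.07, domestic pension funds' purchases of foreign equities 485.01, inward foreign direct investment in the manufacturing sector 1546.00, acquisition of a foreign subsidiary by a resident firm (outward FDI) 891.13; capital account: capital transfers received from emigrants 91.19, acquisition of foreign patents and trademarks (non-produced assets) 87.93.)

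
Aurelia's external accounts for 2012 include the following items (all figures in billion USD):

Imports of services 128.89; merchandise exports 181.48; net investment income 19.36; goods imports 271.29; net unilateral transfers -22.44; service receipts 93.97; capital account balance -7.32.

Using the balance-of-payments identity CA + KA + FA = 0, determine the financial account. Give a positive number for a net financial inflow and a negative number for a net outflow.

135.13

Goods balance = 181.48 - 271.29 = -89.81
Services balance = 93.97 - 128.89 = -34.92
Trade balance (goods + services) = -89.81 + (-34.92) = -124.73
Net primary income = 19.36
Net secondary income = -22.44
Current account = -124.73 + 19.36 + (-22.44) = -127.81
Financial account = -(-127.81 + (-7.32)) = 135.13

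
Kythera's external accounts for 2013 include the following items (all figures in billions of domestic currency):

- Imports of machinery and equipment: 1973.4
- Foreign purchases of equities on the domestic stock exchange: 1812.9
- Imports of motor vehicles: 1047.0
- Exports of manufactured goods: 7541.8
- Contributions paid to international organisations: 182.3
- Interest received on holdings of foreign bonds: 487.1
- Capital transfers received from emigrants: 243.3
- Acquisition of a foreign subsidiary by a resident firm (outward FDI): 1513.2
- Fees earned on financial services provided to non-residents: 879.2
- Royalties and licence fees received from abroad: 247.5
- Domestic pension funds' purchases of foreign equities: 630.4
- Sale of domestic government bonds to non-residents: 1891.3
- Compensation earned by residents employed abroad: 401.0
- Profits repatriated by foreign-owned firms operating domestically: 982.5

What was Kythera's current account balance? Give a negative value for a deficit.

Goods: 7541.8 - 1047.0 - 1973.4 = 4521.4
Services: 879.2 + 247.5 = 1126.7
Primary income: -982.5 + 401.0 + 487.1 = -94.4
Secondary income: -182.3
Current account = 4521.4 + 1126.7 + (-94.4) + (-182.3) = 5371.4
(Excluded from the current account — financial account: foreign purchases of equities on the domestic stock exchange 1812.9, acquisition of a foreign subsidiary by a resident firm (outward FDI) 1513.2, domestic pension funds' purchases of foreign equities 630.4, sale of domestic government bonds to non-residents 1891.3; capital account: capital transfers received from emigrants 243.3.)

5371.4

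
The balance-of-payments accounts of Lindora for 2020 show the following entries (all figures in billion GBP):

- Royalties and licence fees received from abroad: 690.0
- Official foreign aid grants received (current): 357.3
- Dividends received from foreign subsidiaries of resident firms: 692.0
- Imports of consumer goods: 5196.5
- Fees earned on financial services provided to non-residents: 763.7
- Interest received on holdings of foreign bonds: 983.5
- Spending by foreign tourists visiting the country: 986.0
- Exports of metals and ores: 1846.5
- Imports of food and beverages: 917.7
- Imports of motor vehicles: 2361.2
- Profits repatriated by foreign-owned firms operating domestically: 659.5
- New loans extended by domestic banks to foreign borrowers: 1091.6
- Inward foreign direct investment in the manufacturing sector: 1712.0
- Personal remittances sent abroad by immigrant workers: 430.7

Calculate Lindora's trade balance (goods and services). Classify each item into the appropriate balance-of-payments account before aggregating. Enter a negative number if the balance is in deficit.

-4189.2

Goods: 1846.5 - 2361.2 - 917.7 - 5196.5 = -6628.9
Services: 986.0 + 690.0 + 763.7 = 2439.7
Trade balance = -6628.9 + 2439.7 = -4189.2
(Excluded from the trade balance — secondary income: official foreign aid grants received (current) 357.3, personal remittances sent abroad by immigrant workers 430.7; primary income: dividends received from foreign subsidiaries of resident firms 692.0, interest received on holdings of foreign bonds 983.5, profits repatriated by foreign-owned firms operating domestically 659.5; financial account: new loans extended by domestic banks to foreign borrowers 1091.6, inward foreign direct investment in the manufacturing sector 1712.0.)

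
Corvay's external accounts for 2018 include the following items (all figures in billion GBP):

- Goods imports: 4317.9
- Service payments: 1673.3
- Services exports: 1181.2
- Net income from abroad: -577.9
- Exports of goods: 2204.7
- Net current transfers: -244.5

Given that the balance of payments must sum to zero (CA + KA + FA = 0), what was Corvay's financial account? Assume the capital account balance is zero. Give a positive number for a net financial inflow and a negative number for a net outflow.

3427.7

Goods balance = 2204.7 - 4317.9 = -2113.2
Services balance = 1181.2 - 1673.3 = -492.1
Trade balance (goods + services) = -2113.2 + (-492.1) = -2605.3
Net primary income = -577.9
Net secondary income = -244.5
Current account = -2605.3 + (-577.9) + (-244.5) = -3427.7
Financial account = -(-3427.7) = 3427.7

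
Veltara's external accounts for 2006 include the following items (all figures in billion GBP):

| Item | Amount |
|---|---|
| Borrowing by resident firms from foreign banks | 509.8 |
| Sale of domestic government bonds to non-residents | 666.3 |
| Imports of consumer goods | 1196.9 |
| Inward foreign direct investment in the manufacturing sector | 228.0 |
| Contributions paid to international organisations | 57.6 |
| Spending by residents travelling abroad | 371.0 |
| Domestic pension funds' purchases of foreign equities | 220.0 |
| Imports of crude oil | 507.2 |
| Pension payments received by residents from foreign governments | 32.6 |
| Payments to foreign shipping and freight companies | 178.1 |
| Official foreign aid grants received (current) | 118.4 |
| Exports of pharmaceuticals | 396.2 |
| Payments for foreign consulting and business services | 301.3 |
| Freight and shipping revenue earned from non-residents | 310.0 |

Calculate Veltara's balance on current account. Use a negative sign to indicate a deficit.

Goods: -507.2 - 1196.9 + 396.2 = -1307.9
Services: -178.1 - 301.3 + 310.0 - 371.0 = -540.4
Secondary income: 32.6 - 57.6 + 118.4 = 93.4
Current account = (-1307.9) + (-540.4) + 93.4 = -1754.9
(Excluded from the current account — financial account: borrowing by resident firms from foreign banks 509.8, sale of domestic government bonds to non-residents 666.3, inward foreign direct investment in the manufacturing sector 228.0, domestic pension funds' purchases of foreign equities 220.0.)

-1754.9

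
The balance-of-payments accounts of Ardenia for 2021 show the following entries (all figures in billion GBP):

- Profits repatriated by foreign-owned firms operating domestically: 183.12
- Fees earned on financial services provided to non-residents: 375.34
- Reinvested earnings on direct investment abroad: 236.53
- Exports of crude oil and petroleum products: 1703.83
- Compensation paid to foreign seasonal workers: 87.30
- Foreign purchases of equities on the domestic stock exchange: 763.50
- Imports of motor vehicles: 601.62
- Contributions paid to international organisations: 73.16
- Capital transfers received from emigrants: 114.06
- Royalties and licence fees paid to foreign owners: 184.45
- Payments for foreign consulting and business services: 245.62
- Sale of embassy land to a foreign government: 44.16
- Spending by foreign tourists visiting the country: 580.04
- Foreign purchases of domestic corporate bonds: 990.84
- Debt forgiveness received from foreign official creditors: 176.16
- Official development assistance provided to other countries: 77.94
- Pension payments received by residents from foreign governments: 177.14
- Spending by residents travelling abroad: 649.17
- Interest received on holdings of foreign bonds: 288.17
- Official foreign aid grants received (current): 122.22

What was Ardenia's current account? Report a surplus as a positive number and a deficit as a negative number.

1380.89

Goods: 1703.83 - 601.62 = 1102.21
Services: 580.04 + 375.34 - 245.62 - 184.45 - 649.17 = -123.86
Primary income: 288.17 - 87.30 - 183.12 + 236.53 = 254.28
Secondary income: -77.94 + 122.22 + 177.14 - 73.16 = 148.26
Current account = 1102.21 + (-123.86) + 254.28 + 148.26 = 1380.89
(Excluded from the current account — financial account: foreign purchases of equities on the domestic stock exchange 763.50, foreign purchases of domestic corporate bonds 990.84; capital account: capital transfers received from emigrants 114.06, sale of embassy land to a foreign government 44.16, debt forgiveness received from foreign official creditors 176.16.)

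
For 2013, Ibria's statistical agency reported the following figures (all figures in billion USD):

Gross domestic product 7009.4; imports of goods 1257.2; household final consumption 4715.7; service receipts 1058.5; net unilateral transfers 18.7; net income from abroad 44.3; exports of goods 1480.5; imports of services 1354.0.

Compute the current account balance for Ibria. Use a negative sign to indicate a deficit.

-9.2

Goods balance = 1480.5 - 1257.2 = 223.3
Services balance = 1058.5 - 1354.0 = -295.5
Trade balance (goods + services) = 223.3 + (-295.5) = -72.2
Net primary income = 44.3
Net secondary income = 18.7
Current account = -72.2 + 44.3 + 18.7 = -9.2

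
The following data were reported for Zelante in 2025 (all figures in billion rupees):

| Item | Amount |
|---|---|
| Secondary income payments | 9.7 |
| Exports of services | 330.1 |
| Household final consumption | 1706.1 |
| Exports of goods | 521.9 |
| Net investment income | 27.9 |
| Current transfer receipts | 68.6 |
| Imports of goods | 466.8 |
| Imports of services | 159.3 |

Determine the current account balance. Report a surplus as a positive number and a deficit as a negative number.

312.7

Goods balance = 521.9 - 466.8 = 55.1
Services balance = 330.1 - 159.3 = 170.8
Trade balance (goods + services) = 55.1 + 170.8 = 225.9
Net primary income = 27.9
Net secondary income = 68.6 - 9.7 = 58.9
Current account = 225.9 + 27.9 + 58.9 = 312.7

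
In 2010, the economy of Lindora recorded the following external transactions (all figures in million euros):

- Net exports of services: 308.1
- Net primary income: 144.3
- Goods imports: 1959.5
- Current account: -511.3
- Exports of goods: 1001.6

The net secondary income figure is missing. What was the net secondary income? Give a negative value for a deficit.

-5.8

Current account = goods balance + services balance + net primary income + net secondary income
Sum of the known components = -505.5
Net secondary income = CA - (known components) = -511.3 - (-505.5) = -5.8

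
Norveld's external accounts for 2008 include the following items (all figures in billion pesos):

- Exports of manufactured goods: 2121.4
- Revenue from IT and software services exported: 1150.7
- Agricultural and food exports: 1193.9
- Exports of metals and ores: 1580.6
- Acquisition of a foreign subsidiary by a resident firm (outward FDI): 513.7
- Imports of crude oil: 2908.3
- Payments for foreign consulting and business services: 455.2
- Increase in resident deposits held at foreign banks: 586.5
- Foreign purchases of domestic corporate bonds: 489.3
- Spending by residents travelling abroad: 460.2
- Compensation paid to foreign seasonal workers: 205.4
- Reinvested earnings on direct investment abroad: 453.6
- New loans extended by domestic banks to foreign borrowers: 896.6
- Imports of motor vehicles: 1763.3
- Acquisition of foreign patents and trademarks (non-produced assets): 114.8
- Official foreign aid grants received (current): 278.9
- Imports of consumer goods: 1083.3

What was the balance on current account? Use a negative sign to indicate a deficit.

-96.6

Goods: 1193.9 + 2121.4 + 1580.6 - 2908.3 - 1763.3 - 1083.3 = -859.0
Services: -455.2 + 1150.7 - 460.2 = 235.3
Primary income: 453.6 - 205.4 = 248.2
Secondary income: 278.9
Current account = (-859.0) + 235.3 + 248.2 + 278.9 = -96.6
(Excluded from the current account — financial account: acquisition of a foreign subsidiary by a resident firm (outward FDI) 513.7, increase in resident deposits held at foreign banks 586.5, foreign purchases of domestic corporate bonds 489.3, new loans extended by domestic banks to foreign borrowers 896.6; capital account: acquisition of foreign patents and trademarks (non-produced assets) 114.8.)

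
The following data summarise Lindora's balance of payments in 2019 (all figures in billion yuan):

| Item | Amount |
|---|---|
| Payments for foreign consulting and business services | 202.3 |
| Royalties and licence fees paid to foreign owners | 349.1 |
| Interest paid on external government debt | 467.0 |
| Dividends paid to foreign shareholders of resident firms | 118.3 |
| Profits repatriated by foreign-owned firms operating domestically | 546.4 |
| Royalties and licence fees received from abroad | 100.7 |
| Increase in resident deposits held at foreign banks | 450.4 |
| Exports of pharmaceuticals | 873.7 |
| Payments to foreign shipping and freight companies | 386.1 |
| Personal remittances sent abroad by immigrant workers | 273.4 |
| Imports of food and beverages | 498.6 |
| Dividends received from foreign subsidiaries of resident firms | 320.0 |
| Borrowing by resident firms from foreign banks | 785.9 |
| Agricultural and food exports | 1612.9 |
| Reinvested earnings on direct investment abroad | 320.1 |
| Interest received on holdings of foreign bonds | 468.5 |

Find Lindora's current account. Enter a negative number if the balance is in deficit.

854.7

Goods: 873.7 + 1612.9 - 498.6 = 1988.0
Services: 100.7 - 202.3 - 386.1 - 349.1 = -836.8
Primary income: 320.0 - 118.3 - 467.0 + 320.1 + 468.5 - 546.4 = -23.1
Secondary income: -273.4
Current account = 1988.0 + (-836.8) + (-23.1) + (-273.4) = 854.7
(Excluded from the current account — financial account: increase in resident deposits held at foreign banks 450.4, borrowing by resident firms from foreign banks 785.9.)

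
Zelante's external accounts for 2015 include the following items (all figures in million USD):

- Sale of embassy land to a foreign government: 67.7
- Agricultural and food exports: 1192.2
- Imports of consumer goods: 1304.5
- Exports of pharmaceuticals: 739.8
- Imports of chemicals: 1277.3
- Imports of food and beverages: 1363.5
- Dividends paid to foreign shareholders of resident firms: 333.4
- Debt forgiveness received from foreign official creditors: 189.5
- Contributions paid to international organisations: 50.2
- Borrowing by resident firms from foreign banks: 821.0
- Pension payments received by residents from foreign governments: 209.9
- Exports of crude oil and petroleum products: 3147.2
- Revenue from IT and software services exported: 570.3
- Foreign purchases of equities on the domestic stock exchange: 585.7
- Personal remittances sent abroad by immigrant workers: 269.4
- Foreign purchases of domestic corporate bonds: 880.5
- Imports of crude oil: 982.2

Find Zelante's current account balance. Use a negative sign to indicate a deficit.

Goods: -1304.5 + 1192.2 + 3147.2 - 1277.3 + 739.8 - 1363.5 - 982.2 = 151.7
Services: 570.3
Primary income: -333.4
Secondary income: -50.2 + 209.9 - 269.4 = -109.7
Current account = 151.7 + 570.3 + (-333.4) + (-109.7) = 278.9
(Excluded from the current account — capital account: sale of embassy land to a foreign government 67.7, debt forgiveness received from foreign official creditors 189.5; financial account: borrowing by resident firms from foreign banks 821.0, foreign purchases of equities on the domestic stock exchange 585.7, foreign purchases of domestic corporate bonds 880.5.)

278.9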